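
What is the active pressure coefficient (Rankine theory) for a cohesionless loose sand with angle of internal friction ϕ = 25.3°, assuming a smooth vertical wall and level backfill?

0.401

K_a = (1 − sin φ)/(1 + sin φ) = (1 − sin 25.3°)/(1 + sin 25.3°) = 0.4012.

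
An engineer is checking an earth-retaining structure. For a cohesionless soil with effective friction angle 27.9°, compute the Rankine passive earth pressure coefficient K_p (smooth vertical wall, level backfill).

2.76

K_p = (1 + sin φ)/(1 − sin φ) = tan²(45° + 27.9°/2) = 2.759.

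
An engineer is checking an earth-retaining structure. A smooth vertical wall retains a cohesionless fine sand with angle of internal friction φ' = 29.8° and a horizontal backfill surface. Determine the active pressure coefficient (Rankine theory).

0.336

K_a = (1 − sin φ)/(1 + sin φ) = (1 − sin 29.8°)/(1 + sin 29.8°) = 0.3360.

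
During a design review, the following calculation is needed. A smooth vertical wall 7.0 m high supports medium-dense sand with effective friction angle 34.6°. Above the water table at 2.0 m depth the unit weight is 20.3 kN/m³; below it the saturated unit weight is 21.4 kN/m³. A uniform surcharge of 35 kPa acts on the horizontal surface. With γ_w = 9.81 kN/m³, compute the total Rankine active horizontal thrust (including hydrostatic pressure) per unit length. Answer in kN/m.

K_a = tan²(45° − φ/2) = 0.2756.
γ' = 21.4 − 9.81 = 11.59 kN/m³. h₂ = H − d_w = 5.0 m.
σ'_h: at surface K_a·q = 9.647; at WT K_a(q+γd_w) = 20.84; at base K_a(q+γd_w+γ'h₂) = 36.81 kPa.
P₁ = ½(9.647+20.84)×2.0 = 30.49; P₂ = ½(20.84+36.81)×5.0 = 144.1; P_w = ½γ_w h₂² = 122.6.
Total = 30.49+144.1+122.6 = 297.2 kN/m.

297 kN/m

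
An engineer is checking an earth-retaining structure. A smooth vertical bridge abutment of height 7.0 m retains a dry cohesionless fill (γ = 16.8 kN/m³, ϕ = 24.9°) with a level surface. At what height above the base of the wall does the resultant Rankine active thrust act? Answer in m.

2.33 m

K_a = 0.4074.
The pressure distribution is triangular, so the resultant acts at H/3 above the base = 7.0/3 = 2.333 m.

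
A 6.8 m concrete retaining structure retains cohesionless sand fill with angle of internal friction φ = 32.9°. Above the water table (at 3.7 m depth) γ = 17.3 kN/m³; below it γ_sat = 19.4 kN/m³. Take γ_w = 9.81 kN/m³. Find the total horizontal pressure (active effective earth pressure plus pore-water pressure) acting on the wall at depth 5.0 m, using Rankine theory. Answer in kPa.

35.4 kPa

K_a = (1 − sin φ)/(1 + sin φ) = 0.2960.
γ' = 19.4 − 9.81 = 9.590 kN/m³.
Effective vertical stress at 5.0 m: σ'_v = 17.3×3.7 + 9.590×1.30 = 76.48 kPa.
σ'_h = K_a σ'_v = 0.2960 × 76.48 = 22.64 kPa; u = γ_w × 1.30 = 12.75 kPa.
Total σ_h = 22.64 + 12.75 = 35.39 kPa.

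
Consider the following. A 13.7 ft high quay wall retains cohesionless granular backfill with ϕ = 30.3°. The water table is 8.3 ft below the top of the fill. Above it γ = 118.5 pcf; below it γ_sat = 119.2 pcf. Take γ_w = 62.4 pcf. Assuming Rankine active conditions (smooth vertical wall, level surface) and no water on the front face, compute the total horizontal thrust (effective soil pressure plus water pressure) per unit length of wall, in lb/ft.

4280 lb/ft

K_a = tan²(45° − φ/2) = 0.3293.
γ' = 119.2 − 62.4 = 56.80 pcf. Depth below WT = 5.4 ft.
σ'_h at WT = K_a γ d_w = 323.9 psf; at base = 323.9 + K_a γ' × 5.4 = 424.9 psf.
P₁ (0–8.3 ft) = ½×323.9×8.3 = 1344. P₂ (8.3–13.7 ft) = ½(323.9+424.9)×5.4 = 2022.
P_w = ½ γ_w h₂² = 0.5×62.4×5.4² = 909.8. Total = 1344+2022+909.8 = 4276 lb/ft.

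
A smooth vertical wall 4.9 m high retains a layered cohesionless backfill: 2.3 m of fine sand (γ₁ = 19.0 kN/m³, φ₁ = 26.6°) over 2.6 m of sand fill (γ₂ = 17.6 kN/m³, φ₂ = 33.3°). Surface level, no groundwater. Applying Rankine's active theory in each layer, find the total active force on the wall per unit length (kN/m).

K_a1 = tan²(45°−26.6°/2) = 0.3814; K_a2 = tan²(45°−33.3°/2) = 0.2911.
Layer 1: σ at base = K_a1 γ₁ h₁ = 16.67 kPa; P₁ = ½×16.67×2.3 = 19.17.
Layer 2: σ_v at top = γ₁h₁ = 43.70; σ_h top = K_a2×43.70 = 12.72; σ_h base = K_a2×(43.70+17.6×2.6) = 26.05.
P₂ = ½(12.72+26.05)×2.6 = 50.40. Total P_a = 19.17+50.40 = 69.57 kN/m.

69.6 kN/m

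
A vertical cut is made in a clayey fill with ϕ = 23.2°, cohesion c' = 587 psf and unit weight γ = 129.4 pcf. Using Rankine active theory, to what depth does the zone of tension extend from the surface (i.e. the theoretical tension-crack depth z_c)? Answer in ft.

K_a = tan²(45° − 23.2°/2) = 0.4348; √K_a = 0.6594.
The active pressure is zero where K_a γ z = 2c√K_a, so z_c = 2c/(γ√K_a) = 2×587/(129.4×0.6594) = 13.76 ft.

13.8 ft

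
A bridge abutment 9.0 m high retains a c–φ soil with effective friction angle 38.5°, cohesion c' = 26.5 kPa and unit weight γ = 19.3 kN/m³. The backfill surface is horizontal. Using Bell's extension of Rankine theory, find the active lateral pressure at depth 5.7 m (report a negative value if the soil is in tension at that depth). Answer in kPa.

0.0302 kPa

K_a = (1 − sin φ)/(1 + sin φ) = 0.2327.
σ_a = K_a γ z − 2c√K_a = 0.2327×19.3×5.7 − 2×26.5×0.4823 = 0.03016 kPa.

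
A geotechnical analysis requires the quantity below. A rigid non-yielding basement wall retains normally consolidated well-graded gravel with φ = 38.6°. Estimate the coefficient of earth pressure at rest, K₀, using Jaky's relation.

K₀ = 1 − sin φ' = 1 − sin 38.6° = 0.3761.

0.376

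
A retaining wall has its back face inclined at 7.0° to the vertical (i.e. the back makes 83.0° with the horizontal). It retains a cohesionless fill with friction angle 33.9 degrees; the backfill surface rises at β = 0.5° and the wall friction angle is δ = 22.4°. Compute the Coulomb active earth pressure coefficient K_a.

0.311

K_a = sin²(α+φ) / [sin²α · sin(α−δ) · (1 + √{sin(φ+δ)sin(φ−β) / (sin(α−δ)sin(α+β))})²].
With α = 83.0°, φ = 33.9°, δ = 22.4°, β = 0.5°: K_a = 0.3106.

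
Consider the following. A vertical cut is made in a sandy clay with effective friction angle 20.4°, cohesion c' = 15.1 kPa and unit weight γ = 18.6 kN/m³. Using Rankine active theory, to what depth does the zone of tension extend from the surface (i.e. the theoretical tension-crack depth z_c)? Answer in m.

K_a = tan²(45° − 20.4°/2) = 0.4831; √K_a = 0.6950.
The active pressure is zero where K_a γ z = 2c√K_a, so z_c = 2c/(γ√K_a) = 2×15.1/(18.6×0.6950) = 2.336 m.

2.34 m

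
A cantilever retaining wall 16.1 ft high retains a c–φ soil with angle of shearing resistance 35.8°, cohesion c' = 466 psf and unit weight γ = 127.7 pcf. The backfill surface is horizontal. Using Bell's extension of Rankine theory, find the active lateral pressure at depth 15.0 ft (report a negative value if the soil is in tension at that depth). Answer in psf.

24.7 psf

K_a = (1 − sin φ)/(1 + sin φ) = 0.2619.
σ_a = K_a γ z − 2c√K_a = 0.2619×127.7×15.0 − 2×466×0.5117 = 24.67 psf.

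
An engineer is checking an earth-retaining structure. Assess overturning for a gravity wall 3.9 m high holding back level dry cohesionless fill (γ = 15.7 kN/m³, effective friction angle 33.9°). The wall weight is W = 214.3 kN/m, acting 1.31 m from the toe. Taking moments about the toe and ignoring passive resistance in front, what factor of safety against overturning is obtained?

6.37

K_a = tan²(45° − 33.9°/2) = 0.2839.
P_a = ½K_aγH² = 0.5×0.2839×15.7×3.9² = 33.90 kN/m, acting at H/3 = 1.300 m above the base.
Overturning moment M_o = P_a × H/3 = 33.90 × 1.300 = 44.07.
Resisting moment M_r = W × 1.31 = 214.3 × 1.31 = 280.7.
FS_overturning = M_r/M_o = 280.7/44.07 = 6.371.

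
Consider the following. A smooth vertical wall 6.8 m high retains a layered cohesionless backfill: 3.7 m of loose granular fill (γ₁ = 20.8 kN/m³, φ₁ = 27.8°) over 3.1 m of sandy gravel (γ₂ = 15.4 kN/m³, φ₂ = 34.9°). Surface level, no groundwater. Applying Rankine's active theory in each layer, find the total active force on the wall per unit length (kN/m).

K_a1 = tan²(45°−27.8°/2) = 0.3639; K_a2 = tan²(45°−34.9°/2) = 0.2721.
Layer 1: σ at base = K_a1 γ₁ h₁ = 28.01 kPa; P₁ = ½×28.01×3.7 = 51.81.
Layer 2: σ_v at top = γ₁h₁ = 76.96; σ_h top = K_a2×76.96 = 20.94; σ_h base = K_a2×(76.96+15.4×3.1) = 33.94.
P₂ = ½(20.94+33.94)×3.1 = 85.07. Total P_a = 51.81+85.07 = 136.9 kN/m.

137 kN/m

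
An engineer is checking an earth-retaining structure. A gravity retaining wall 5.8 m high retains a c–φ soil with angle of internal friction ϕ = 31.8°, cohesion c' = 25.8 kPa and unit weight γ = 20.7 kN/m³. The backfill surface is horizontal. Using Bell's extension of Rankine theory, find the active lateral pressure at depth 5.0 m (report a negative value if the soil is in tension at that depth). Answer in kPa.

K_a = (1 − sin φ)/(1 + sin φ) = 0.3098.
σ_a = K_a γ z − 2c√K_a = 0.3098×20.7×5.0 − 2×25.8×0.5566 = 3.344 kPa.

3.34 kPa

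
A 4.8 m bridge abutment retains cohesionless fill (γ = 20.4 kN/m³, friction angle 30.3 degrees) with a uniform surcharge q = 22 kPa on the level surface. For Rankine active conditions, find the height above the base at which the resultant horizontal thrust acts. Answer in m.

1.85 m

K_a = 0.3293.
Triangular part P₁ = ½K_aγH² = 77.39 at H/3 = 1.600 m; rectangular part P₂ = K_a q H = 34.78 at H/2 = 2.400 m.
ȳ = (P₁·1.600 + P₂·2.400)/(P₁+P₂) = 1.848 m.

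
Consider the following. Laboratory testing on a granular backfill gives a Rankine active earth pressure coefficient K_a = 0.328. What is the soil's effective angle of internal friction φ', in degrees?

K_a = tan²(45° − φ/2) ⇒ 45° − φ/2 = arctan(√0.328) = 29.80°.
φ = 2(45° − 29.80°) = 30.40°.

30.4°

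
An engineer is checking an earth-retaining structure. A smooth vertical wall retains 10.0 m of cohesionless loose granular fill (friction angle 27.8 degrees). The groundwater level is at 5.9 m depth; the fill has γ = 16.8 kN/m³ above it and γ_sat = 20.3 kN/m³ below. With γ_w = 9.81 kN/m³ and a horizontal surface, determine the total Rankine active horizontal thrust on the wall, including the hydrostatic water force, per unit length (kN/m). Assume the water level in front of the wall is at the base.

369 kN/m

K_a = tan²(45° − φ/2) = 0.3639.
γ' = 20.3 − 9.81 = 10.49 kN/m³. Depth below WT = 4.1 m.
σ'_h at WT = K_a γ d_w = 36.07 kPa; at base = 36.07 + K_a γ' × 4.1 = 51.72 kPa.
P₁ (0–5.9 m) = ½×36.07×5.9 = 106.4. P₂ (5.9–10.0 m) = ½(36.07+51.72)×4.1 = 180.0.
P_w = ½ γ_w h₂² = 0.5×9.81×4.1² = 82.45. Total = 106.4+180.0+82.45 = 368.8 kN/m.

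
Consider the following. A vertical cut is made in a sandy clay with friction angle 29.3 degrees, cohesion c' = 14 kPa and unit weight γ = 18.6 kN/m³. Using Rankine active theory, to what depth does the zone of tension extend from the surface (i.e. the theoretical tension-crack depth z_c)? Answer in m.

K_a = tan²(45° − 29.3°/2) = 0.3428; √K_a = 0.5855.
The active pressure is zero where K_a γ z = 2c√K_a, so z_c = 2c/(γ√K_a) = 2×14/(18.6×0.5855) = 2.571 m.

2.57 m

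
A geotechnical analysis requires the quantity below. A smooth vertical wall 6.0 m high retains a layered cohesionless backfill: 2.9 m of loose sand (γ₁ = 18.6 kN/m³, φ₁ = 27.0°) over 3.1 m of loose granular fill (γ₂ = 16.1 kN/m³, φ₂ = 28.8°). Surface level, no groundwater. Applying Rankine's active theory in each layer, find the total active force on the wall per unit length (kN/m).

115 kN/m

K_a1 = tan²(45°−27.0°/2) = 0.3755; K_a2 = tan²(45°−28.8°/2) = 0.3498.
Layer 1: σ at base = K_a1 γ₁ h₁ = 20.26 kPa; P₁ = ½×20.26×2.9 = 29.37.
Layer 2: σ_v at top = γ₁h₁ = 53.94; σ_h top = K_a2×53.94 = 18.87; σ_h base = K_a2×(53.94+16.1×3.1) = 36.32.
P₂ = ½(18.87+36.32)×3.1 = 85.54. Total P_a = 29.37+85.54 = 114.9 kN/m.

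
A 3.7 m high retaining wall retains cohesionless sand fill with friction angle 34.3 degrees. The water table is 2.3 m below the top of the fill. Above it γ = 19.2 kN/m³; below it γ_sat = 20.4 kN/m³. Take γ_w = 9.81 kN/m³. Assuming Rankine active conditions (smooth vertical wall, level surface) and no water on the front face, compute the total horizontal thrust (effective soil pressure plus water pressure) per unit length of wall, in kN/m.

K_a = tan²(45° − φ/2) = 0.2792.
γ' = 20.4 − 9.81 = 10.59 kN/m³. Depth below WT = 1.4 m.
σ'_h at WT = K_a γ d_w = 12.33 kPa; at base = 12.33 + K_a γ' × 1.4 = 16.47 kPa.
P₁ (0–2.3 m) = ½×12.33×2.3 = 14.18. P₂ (2.3–3.7 m) = ½(12.33+16.47)×1.4 = 20.16.
P_w = ½ γ_w h₂² = 0.5×9.81×1.4² = 9.614. Total = 14.18+20.16+9.614 = 43.95 kN/m.

43.9 kN/m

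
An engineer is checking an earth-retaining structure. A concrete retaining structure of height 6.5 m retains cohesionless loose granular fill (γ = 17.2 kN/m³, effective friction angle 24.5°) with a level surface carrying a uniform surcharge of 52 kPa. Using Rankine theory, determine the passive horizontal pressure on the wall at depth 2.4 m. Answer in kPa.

K_p = (1 + sin φ)/(1 − sin φ) = 2.417.
σ_v = γz + q = 17.2 × 2.4 + 52 = 93.28 kPa.
σ_h = K_p σ_v = 2.417 × 93.28 = 225.5 kPa.

225 kPa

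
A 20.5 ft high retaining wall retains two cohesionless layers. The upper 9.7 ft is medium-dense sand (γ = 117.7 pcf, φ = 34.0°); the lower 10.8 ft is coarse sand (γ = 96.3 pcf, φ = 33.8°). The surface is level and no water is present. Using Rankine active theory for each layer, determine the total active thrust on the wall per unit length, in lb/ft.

6680 lb/ft

K_a1 = tan²(45°−34.0°/2) = 0.2827; K_a2 = tan²(45°−33.8°/2) = 0.2851.
Layer 1: σ at base = K_a1 γ₁ h₁ = 322.8 psf; P₁ = ½×322.8×9.7 = 1565.
Layer 2: σ_v at top = γ₁h₁ = 1142; σ_h top = K_a2×1142 = 325.5; σ_h base = K_a2×(1142+96.3×10.8) = 622.0.
P₂ = ½(325.5+622.0)×10.8 = 5117. Total P_a = 1565+5117 = 6682 lb/ft.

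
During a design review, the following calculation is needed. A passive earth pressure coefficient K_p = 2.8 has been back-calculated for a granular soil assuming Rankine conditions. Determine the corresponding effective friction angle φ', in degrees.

28.3°

K_p = (1+sin φ)/(1−sin φ) ⇒ sin φ = (K_p − 1)/(K_p + 1) = 0.4737.
φ = arcsin(0.4737) = 28.27°.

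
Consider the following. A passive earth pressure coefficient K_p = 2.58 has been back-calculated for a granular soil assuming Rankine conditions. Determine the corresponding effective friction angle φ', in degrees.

K_p = (1+sin φ)/(1−sin φ) ⇒ sin φ = (K_p − 1)/(K_p + 1) = 0.4413.
φ = arcsin(0.4413) = 26.19°.

26.2°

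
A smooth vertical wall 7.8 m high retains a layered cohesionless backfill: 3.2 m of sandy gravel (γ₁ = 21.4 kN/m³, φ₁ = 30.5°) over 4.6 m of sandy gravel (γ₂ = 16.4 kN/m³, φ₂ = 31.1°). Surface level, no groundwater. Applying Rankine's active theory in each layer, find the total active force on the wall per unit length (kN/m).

K_a1 = tan²(45°−30.5°/2) = 0.3267; K_a2 = tan²(45°−31.1°/2) = 0.3188.
Layer 1: σ at base = K_a1 γ₁ h₁ = 22.37 kPa; P₁ = ½×22.37×3.2 = 35.79.
Layer 2: σ_v at top = γ₁h₁ = 68.48; σ_h top = K_a2×68.48 = 21.83; σ_h base = K_a2×(68.48+16.4×4.6) = 45.88.
P₂ = ½(21.83+45.88)×4.6 = 155.7. Total P_a = 35.79+155.7 = 191.5 kN/m.

192 kN/m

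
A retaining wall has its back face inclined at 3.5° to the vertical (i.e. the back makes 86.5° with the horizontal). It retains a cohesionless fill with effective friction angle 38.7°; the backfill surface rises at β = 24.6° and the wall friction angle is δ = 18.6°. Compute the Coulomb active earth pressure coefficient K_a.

K_a = sin²(α+φ) / [sin²α · sin(α−δ) · (1 + √{sin(φ+δ)sin(φ−β) / (sin(α−δ)sin(α+β))})²].
With α = 86.5°, φ = 38.7°, δ = 18.6°, β = 24.6°: K_a = 0.3271.

0.327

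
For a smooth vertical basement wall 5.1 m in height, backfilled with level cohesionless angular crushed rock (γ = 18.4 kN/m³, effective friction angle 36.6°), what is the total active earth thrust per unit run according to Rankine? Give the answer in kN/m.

K_a = tan²(45° − φ/2) = 0.2530.
P_a = ½ K_a γ H² = 0.5 × 0.2530 × 18.4 × 5.1² = 60.53 kN/m.

60.5 kN/m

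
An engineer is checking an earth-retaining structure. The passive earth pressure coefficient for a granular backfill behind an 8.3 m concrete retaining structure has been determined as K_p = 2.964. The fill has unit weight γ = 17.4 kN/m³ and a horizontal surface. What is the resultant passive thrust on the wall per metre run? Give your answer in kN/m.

P = ½ K_p γ H² = 0.5 × 2.964 × 17.4 × 8.3² = 1776 kN/m.

1780 kN/m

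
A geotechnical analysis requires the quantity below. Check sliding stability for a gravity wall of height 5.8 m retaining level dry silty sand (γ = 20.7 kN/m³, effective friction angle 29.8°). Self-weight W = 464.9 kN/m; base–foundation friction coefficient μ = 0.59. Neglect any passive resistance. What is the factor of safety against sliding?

2.34

K_a = tan²(45° − 29.8°/2) = 0.3360.
P_a = ½K_aγH² = 0.5×0.3360×20.7×5.8² = 117.0 kN/m, acting at H/3 = 1.933 m above the base.
FS_sliding = μW / P_a = 0.59×464.9 / 117.0 = 2.344.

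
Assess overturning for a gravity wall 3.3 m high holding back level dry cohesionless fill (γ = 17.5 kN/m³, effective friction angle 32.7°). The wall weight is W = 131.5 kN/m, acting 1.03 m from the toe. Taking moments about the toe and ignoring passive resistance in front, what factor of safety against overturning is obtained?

4.33

K_a = tan²(45° − 32.7°/2) = 0.2985.
P_a = ½K_aγH² = 0.5×0.2985×17.5×3.3² = 28.44 kN/m, acting at H/3 = 1.100 m above the base.
Overturning moment M_o = P_a × H/3 = 28.44 × 1.100 = 31.29.
Resisting moment M_r = W × 1.03 = 131.5 × 1.03 = 135.4.
FS_overturning = M_r/M_o = 135.4/31.29 = 4.329.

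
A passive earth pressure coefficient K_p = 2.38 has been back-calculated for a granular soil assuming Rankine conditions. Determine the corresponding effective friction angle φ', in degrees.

24.1°

K_p = (1+sin φ)/(1−sin φ) ⇒ sin φ = (K_p − 1)/(K_p + 1) = 0.4083.
φ = arcsin(0.4083) = 24.10°.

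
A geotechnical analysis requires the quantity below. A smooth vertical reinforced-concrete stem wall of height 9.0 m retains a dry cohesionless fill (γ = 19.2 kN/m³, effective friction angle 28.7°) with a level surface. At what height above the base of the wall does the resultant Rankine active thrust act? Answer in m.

3.00 m

K_a = 0.3511.
The pressure distribution is triangular, so the resultant acts at H/3 above the base = 9.0/3 = 3.000 m.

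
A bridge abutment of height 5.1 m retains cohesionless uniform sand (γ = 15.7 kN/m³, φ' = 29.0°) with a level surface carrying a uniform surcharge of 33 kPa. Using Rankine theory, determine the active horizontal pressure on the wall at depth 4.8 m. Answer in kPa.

K_a = (1 − sin φ)/(1 + sin φ) = 0.3470.
σ_v = γz + q = 15.7 × 4.8 + 33 = 108.4 kPa.
σ_h = K_a σ_v = 0.3470 × 108.4 = 37.60 kPa.

37.6 kPa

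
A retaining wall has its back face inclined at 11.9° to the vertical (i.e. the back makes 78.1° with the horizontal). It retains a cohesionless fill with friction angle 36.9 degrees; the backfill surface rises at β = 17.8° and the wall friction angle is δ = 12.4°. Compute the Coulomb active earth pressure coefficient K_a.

K_a = sin²(α+φ) / [sin²α · sin(α−δ) · (1 + √{sin(φ+δ)sin(φ−β) / (sin(α−δ)sin(α+β))})²].
With α = 78.1°, φ = 36.9°, δ = 12.4°, β = 17.8°: K_a = 0.4057.

0.406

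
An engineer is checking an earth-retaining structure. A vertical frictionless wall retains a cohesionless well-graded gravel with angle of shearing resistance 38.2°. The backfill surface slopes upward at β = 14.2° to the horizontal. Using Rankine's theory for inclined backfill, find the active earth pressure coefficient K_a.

0.253

K_a = cos β · (cos β − √(cos²β − cos²φ)) / (cos β + √(cos²β − cos²φ)).
cos β = 0.9694, cos φ = 0.7859, √(cos²β − cos²φ) = 0.5677.
K_a = 0.9694 × (0.9694 − 0.5677)/(0.9694 + 0.5677) = 0.2534.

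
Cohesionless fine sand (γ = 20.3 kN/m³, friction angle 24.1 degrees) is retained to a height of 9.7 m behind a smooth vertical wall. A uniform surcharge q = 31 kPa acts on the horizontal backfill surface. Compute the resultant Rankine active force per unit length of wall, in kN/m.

528 kN/m

K_a = tan²(45° − φ/2) = 0.4201.
Soil triangle: ½ K_a γ H² = 0.5×0.4201×20.3×9.7² = 401.2 kN/m.
Surcharge rectangle: K_a q H = 0.4201×31×9.7 = 126.3 kN/m.
Total = 401.2 + 126.3 = 527.6 kN/m.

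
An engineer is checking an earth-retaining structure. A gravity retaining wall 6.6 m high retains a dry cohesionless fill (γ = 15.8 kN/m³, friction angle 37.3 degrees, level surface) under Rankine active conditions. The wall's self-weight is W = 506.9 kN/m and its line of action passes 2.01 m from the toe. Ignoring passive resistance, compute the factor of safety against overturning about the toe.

K_a = tan²(45° − 37.3°/2) = 0.2453.
P_a = ½K_aγH² = 0.5×0.2453×15.8×6.6² = 84.43 kN/m, acting at H/3 = 2.200 m above the base.
Overturning moment M_o = P_a × H/3 = 84.43 × 2.200 = 185.7.
Resisting moment M_r = W × 2.01 = 506.9 × 2.01 = 1019.
FS_overturning = M_r/M_o = 1019/185.7 = 5.485.

5.49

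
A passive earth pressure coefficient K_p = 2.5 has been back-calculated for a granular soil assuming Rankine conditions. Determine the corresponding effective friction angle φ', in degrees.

K_p = (1+sin φ)/(1−sin φ) ⇒ sin φ = (K_p − 1)/(K_p + 1) = 0.4286.
φ = arcsin(0.4286) = 25.38°.

25.4°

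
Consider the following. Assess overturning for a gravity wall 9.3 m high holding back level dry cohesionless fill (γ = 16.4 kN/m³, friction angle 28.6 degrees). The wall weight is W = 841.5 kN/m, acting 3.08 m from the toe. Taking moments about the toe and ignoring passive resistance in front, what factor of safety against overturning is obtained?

K_a = tan²(45° − 28.6°/2) = 0.3525.
P_a = ½K_aγH² = 0.5×0.3525×16.4×9.3² = 250.0 kN/m, acting at H/3 = 3.100 m above the base.
Overturning moment M_o = P_a × H/3 = 250.0 × 3.100 = 775.1.
Resisting moment M_r = W × 3.08 = 841.5 × 3.08 = 2592.
FS_overturning = M_r/M_o = 2592/775.1 = 3.344.

3.34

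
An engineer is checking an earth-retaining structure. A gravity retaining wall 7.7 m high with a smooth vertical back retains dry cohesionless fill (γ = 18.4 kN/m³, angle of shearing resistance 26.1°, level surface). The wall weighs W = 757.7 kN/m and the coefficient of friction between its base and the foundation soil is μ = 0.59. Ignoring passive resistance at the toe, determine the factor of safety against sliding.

K_a = tan²(45° − 26.1°/2) = 0.3889.
P_a = ½K_aγH² = 0.5×0.3889×18.4×7.7² = 212.2 kN/m, acting at H/3 = 2.567 m above the base.
FS_sliding = μW / P_a = 0.59×757.7 / 212.2 = 2.107.

2.11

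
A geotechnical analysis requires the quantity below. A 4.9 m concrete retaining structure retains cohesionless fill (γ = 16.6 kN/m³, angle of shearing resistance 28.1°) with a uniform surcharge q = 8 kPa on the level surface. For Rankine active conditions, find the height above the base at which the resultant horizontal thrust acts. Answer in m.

1.77 m

K_a = 0.3596.
Triangular part P₁ = ½K_aγH² = 71.66 at H/3 = 1.633 m; rectangular part P₂ = K_a q H = 14.10 at H/2 = 2.450 m.
ȳ = (P₁·1.633 + P₂·2.450)/(P₁+P₂) = 1.768 m.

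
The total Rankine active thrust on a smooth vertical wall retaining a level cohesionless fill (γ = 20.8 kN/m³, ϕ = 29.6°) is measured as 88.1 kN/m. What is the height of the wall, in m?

5.00 m

K_a = 0.3387. P_a = ½ K_a γ H² ⇒ H = √(2P_a/(K_a γ)).
H = √(2×88.1/(0.3387×20.8)) = 5.001 m.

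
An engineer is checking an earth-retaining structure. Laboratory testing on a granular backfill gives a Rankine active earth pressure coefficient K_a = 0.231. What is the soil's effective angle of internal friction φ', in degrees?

K_a = tan²(45° − φ/2) ⇒ 45° − φ/2 = arctan(√0.231) = 25.67°.
φ = 2(45° − 25.67°) = 38.66°.

38.7°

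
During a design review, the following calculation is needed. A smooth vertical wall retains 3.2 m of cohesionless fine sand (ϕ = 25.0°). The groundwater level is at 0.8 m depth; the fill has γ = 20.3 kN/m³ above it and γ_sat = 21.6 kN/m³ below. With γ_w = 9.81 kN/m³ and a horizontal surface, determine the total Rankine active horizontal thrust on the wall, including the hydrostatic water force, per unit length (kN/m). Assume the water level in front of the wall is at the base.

60.5 kN/m

K_a = tan²(45° − φ/2) = 0.4059.
γ' = 21.6 − 9.81 = 11.79 kN/m³. Depth below WT = 2.4 m.
σ'_h at WT = K_a γ d_w = 6.591 kPa; at base = 6.591 + K_a γ' × 2.4 = 18.08 kPa.
P₁ (0–0.8 m) = ½×6.591×0.8 = 2.636. P₂ (0.8–3.2 m) = ½(6.591+18.08)×2.4 = 29.60.
P_w = ½ γ_w h₂² = 0.5×9.81×2.4² = 28.25. Total = 2.636+29.60+28.25 = 60.49 kN/m.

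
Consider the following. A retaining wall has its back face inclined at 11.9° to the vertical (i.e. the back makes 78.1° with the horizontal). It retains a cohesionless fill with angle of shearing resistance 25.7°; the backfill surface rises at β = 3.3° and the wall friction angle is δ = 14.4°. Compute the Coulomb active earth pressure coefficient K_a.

K_a = sin²(α+φ) / [sin²α · sin(α−δ) · (1 + √{sin(φ+δ)sin(φ−β) / (sin(α−δ)sin(α+β))})²].
With α = 78.1°, φ = 25.7°, δ = 14.4°, β = 3.3°: K_a = 0.4717.

0.472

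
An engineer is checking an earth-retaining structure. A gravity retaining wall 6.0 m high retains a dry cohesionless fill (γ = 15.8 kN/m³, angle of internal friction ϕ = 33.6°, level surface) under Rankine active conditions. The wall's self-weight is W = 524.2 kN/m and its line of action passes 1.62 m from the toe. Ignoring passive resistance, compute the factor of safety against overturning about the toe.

K_a = tan²(45° − 33.6°/2) = 0.2875.
P_a = ½K_aγH² = 0.5×0.2875×15.8×6.0² = 81.77 kN/m, acting at H/3 = 2.000 m above the base.
Overturning moment M_o = P_a × H/3 = 81.77 × 2.000 = 163.5.
Resisting moment M_r = W × 1.62 = 524.2 × 1.62 = 849.2.
FS_overturning = M_r/M_o = 849.2/163.5 = 5.193.

5.19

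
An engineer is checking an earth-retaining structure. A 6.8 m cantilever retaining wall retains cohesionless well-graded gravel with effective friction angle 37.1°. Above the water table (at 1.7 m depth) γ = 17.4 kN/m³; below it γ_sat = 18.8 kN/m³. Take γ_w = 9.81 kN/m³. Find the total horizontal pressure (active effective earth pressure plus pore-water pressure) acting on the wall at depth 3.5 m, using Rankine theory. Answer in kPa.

K_a = (1 − sin φ)/(1 + sin φ) = 0.2475.
γ' = 18.8 − 9.81 = 8.990 kN/m³.
Effective vertical stress at 3.5 m: σ'_v = 17.4×1.7 + 8.990×1.80 = 45.76 kPa.
σ'_h = K_a σ'_v = 0.2475 × 45.76 = 11.33 kPa; u = γ_w × 1.80 = 17.66 kPa.
Total σ_h = 11.33 + 17.66 = 28.98 kPa.

29.0 kPa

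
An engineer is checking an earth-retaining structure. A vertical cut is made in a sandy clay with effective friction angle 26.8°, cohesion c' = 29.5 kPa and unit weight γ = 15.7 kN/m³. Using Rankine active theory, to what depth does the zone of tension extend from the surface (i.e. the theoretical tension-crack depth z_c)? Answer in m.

K_a = tan²(45° − 26.8°/2) = 0.3785; √K_a = 0.6152.
The active pressure is zero where K_a γ z = 2c√K_a, so z_c = 2c/(γ√K_a) = 2×29.5/(15.7×0.6152) = 6.108 m.

6.11 m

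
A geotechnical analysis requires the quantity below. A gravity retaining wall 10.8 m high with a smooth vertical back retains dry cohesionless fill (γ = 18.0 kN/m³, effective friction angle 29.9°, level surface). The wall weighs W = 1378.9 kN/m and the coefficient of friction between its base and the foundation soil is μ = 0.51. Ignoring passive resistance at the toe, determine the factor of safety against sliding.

K_a = tan²(45° − 29.9°/2) = 0.3347.
P_a = ½K_aγH² = 0.5×0.3347×18.0×10.8² = 351.3 kN/m, acting at H/3 = 3.600 m above the base.
FS_sliding = μW / P_a = 0.51×1378.9 / 351.3 = 2.002.

2.00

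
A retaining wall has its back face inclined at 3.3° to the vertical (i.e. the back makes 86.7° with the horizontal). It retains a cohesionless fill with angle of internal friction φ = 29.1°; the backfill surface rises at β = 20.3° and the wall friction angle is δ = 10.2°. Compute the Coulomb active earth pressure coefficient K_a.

0.478

K_a = sin²(α+φ) / [sin²α · sin(α−δ) · (1 + √{sin(φ+δ)sin(φ−β) / (sin(α−δ)sin(α+β))})²].
With α = 86.7°, φ = 29.1°, δ = 10.2°, β = 20.3°: K_a = 0.4780.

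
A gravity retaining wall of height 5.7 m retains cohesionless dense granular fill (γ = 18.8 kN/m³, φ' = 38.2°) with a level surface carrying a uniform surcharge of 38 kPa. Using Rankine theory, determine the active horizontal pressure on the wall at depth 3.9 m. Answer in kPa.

K_a = (1 − sin φ)/(1 + sin φ) = 0.2358.
σ_v = γz + q = 18.8 × 3.9 + 38 = 111.3 kPa.
σ_h = K_a σ_v = 0.2358 × 111.3 = 26.25 kPa.

26.2 kPa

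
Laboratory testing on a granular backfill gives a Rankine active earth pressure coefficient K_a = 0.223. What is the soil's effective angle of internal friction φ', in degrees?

39.4°

K_a = tan²(45° − φ/2) ⇒ 45° − φ/2 = arctan(√0.223) = 25.28°.
φ = 2(45° − 25.28°) = 39.44°.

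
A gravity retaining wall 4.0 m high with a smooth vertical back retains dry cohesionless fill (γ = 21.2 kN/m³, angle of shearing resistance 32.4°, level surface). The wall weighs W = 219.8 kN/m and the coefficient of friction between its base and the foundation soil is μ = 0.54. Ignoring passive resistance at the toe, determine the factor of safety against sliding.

2.32

K_a = tan²(45° − 32.4°/2) = 0.3022.
P_a = ½K_aγH² = 0.5×0.3022×21.2×4.0² = 51.26 kN/m, acting at H/3 = 1.333 m above the base.
FS_sliding = μW / P_a = 0.54×219.8 / 51.26 = 2.316.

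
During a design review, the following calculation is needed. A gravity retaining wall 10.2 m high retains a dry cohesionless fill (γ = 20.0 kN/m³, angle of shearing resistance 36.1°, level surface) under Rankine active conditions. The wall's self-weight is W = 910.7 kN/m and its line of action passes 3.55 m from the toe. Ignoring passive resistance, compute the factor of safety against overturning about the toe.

K_a = tan²(45° − 36.1°/2) = 0.2585.
P_a = ½K_aγH² = 0.5×0.2585×20.0×10.2² = 268.9 kN/m, acting at H/3 = 3.400 m above the base.
Overturning moment M_o = P_a × H/3 = 268.9 × 3.400 = 914.4.
Resisting moment M_r = W × 3.55 = 910.7 × 3.55 = 3233.
FS_overturning = M_r/M_o = 3233/914.4 = 3.536.

3.54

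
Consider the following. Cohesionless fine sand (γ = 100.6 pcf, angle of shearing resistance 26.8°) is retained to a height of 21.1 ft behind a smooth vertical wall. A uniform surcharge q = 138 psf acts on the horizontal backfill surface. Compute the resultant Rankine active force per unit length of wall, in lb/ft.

K_a = tan²(45° − φ/2) = 0.3785.
Soil triangle: ½ K_a γ H² = 0.5×0.3785×100.6×21.1² = 8476 lb/ft.
Surcharge rectangle: K_a q H = 0.3785×138×21.1 = 1102 lb/ft.
Total = 8476 + 1102 = 9578 lb/ft.

9580 lb/ft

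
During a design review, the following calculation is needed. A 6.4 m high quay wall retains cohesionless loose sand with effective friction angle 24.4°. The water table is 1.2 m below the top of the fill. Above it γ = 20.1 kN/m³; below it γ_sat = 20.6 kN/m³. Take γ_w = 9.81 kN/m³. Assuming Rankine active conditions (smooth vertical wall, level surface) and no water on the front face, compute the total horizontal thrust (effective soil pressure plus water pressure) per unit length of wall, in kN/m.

K_a = tan²(45° − φ/2) = 0.4153.
γ' = 20.6 − 9.81 = 10.79 kN/m³. Depth below WT = 5.2 m.
σ'_h at WT = K_a γ d_w = 10.02 kPa; at base = 10.02 + K_a γ' × 5.2 = 33.32 kPa.
P₁ (0–1.2 m) = ½×10.02×1.2 = 6.011. P₂ (1.2–6.4 m) = ½(10.02+33.32)×5.2 = 112.7.
P_w = ½ γ_w h₂² = 0.5×9.81×5.2² = 132.6. Total = 6.011+112.7+132.6 = 251.3 kN/m.

251 kN/m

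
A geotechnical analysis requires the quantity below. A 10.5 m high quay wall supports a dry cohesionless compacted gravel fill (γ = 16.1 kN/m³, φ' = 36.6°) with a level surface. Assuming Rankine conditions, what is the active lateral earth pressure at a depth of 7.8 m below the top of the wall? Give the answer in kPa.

K_a = (1 − sin φ)/(1 + sin φ) = 0.2530.
σ_h = K_a γ z = 0.2530 × 16.1 × 7.8 = 31.77 kPa.

31.8 kPa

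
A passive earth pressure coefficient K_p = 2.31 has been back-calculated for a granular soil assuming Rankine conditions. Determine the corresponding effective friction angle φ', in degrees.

23.3°

K_p = (1+sin φ)/(1−sin φ) ⇒ sin φ = (K_p − 1)/(K_p + 1) = 0.3958.
φ = arcsin(0.3958) = 23.31°.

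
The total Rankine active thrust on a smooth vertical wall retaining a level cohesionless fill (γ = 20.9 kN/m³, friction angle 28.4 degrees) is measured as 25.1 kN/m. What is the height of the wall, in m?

K_a = 0.3554. P_a = ½ K_a γ H² ⇒ H = √(2P_a/(K_a γ)).
H = √(2×25.1/(0.3554×20.9)) = 2.600 m.

2.60 m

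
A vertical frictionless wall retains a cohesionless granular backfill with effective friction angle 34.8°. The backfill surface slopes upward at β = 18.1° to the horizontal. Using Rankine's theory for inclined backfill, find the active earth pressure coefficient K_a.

0.314

K_a = cos β · (cos β − √(cos²β − cos²φ)) / (cos β + √(cos²β − cos²φ)).
cos β = 0.9505, cos φ = 0.8211, √(cos²β − cos²φ) = 0.4787.
K_a = 0.9505 × (0.9505 − 0.4787)/(0.9505 + 0.4787) = 0.3137.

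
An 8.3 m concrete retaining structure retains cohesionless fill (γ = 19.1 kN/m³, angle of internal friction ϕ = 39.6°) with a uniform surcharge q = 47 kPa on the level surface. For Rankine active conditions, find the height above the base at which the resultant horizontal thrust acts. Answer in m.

3.28 m

K_a = 0.2214.
Triangular part P₁ = ½K_aγH² = 145.7 at H/3 = 2.767 m; rectangular part P₂ = K_a q H = 86.38 at H/2 = 4.150 m.
ȳ = (P₁·2.767 + P₂·4.150)/(P₁+P₂) = 3.282 m.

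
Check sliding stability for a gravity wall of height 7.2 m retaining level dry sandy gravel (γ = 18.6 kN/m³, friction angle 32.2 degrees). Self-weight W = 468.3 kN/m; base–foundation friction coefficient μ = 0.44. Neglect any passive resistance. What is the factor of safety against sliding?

K_a = tan²(45° − 32.2°/2) = 0.3047.
P_a = ½K_aγH² = 0.5×0.3047×18.6×7.2² = 146.9 kN/m, acting at H/3 = 2.400 m above the base.
FS_sliding = μW / P_a = 0.44×468.3 / 146.9 = 1.403.

1.40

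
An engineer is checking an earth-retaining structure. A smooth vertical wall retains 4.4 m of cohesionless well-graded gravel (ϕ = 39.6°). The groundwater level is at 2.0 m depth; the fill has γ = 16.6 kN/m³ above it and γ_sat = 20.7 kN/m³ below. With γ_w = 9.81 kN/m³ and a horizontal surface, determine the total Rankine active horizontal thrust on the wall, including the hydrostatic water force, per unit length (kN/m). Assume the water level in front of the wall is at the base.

60.2 kN/m

K_a = tan²(45° − φ/2) = 0.2214.
γ' = 20.7 − 9.81 = 10.89 kN/m³. Depth below WT = 2.4 m.
σ'_h at WT = K_a γ d_w = 7.352 kPa; at base = 7.352 + K_a γ' × 2.4 = 13.14 kPa.
P₁ (0–2.0 m) = ½×7.352×2.0 = 7.352. P₂ (2.0–4.4 m) = ½(7.352+13.14)×2.4 = 24.59.
P_w = ½ γ_w h₂² = 0.5×9.81×2.4² = 28.25. Total = 7.352+24.59+28.25 = 60.19 kN/m.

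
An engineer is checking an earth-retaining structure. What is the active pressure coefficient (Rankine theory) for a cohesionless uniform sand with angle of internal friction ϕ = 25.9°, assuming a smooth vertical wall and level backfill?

0.392

K_a = (1 − sin φ)/(1 + sin φ) = (1 − sin 25.9°)/(1 + sin 25.9°) = 0.3920.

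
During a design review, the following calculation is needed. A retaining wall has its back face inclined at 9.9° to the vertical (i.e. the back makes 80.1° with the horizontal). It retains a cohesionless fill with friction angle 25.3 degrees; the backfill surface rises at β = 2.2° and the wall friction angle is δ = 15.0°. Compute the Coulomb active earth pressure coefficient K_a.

0.450

K_a = sin²(α+φ) / [sin²α · sin(α−δ) · (1 + √{sin(φ+δ)sin(φ−β) / (sin(α−δ)sin(α+β))})²].
With α = 80.1°, φ = 25.3°, δ = 15.0°, β = 2.2°: K_a = 0.4503.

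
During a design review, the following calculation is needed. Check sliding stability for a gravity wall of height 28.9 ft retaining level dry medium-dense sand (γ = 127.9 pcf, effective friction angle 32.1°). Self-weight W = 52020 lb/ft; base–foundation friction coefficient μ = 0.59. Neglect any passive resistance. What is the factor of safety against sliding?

K_a = tan²(45° − 32.1°/2) = 0.3060.
P_a = ½K_aγH² = 0.5×0.3060×127.9×28.9² = 16340 lb/ft, acting at H/3 = 9.633 ft above the base.
FS_sliding = μW / P_a = 0.59×52020 / 16340 = 1.878.

1.88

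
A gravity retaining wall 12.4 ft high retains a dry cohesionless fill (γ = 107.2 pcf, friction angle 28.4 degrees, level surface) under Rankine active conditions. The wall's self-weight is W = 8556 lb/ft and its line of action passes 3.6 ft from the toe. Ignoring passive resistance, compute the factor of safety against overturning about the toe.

K_a = tan²(45° − 28.4°/2) = 0.3554.
P_a = ½K_aγH² = 0.5×0.3554×107.2×12.4² = 2929 lb/ft, acting at H/3 = 4.133 ft above the base.
Overturning moment M_o = P_a × H/3 = 2929 × 4.133 = 12110.
Resisting moment M_r = W × 3.6 = 8556 × 3.6 = 30800.
FS_overturning = M_r/M_o = 30800/12110 = 2.544.

2.54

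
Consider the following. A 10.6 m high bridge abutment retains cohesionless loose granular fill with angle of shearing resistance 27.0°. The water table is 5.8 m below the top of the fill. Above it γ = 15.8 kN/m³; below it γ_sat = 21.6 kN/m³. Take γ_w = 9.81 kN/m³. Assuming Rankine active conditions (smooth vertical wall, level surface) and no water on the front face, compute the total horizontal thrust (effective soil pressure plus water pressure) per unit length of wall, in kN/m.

K_a = tan²(45° − φ/2) = 0.3755.
γ' = 21.6 − 9.81 = 11.79 kN/m³. Depth below WT = 4.8 m.
σ'_h at WT = K_a γ d_w = 34.41 kPa; at base = 34.41 + K_a γ' × 4.8 = 55.66 kPa.
P₁ (0–5.8 m) = ½×34.41×5.8 = 99.80. P₂ (5.8–10.6 m) = ½(34.41+55.66)×4.8 = 216.2.
P_w = ½ γ_w h₂² = 0.5×9.81×4.8² = 113.0. Total = 99.80+216.2+113.0 = 429.0 kN/m.

429 kN/m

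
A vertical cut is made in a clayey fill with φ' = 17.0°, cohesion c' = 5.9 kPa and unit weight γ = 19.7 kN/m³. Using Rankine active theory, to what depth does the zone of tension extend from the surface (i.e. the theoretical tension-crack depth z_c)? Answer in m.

K_a = tan²(45° − 17.0°/2) = 0.5475; √K_a = 0.7400.
The active pressure is zero where K_a γ z = 2c√K_a, so z_c = 2c/(γ√K_a) = 2×5.9/(19.7×0.7400) = 0.8095 m.

0.809 m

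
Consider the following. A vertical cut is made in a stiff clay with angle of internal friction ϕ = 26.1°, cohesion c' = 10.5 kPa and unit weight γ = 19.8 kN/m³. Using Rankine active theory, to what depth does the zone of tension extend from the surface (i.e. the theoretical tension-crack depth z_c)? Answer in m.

K_a = tan²(45° − 26.1°/2) = 0.3889; √K_a = 0.6237.
The active pressure is zero where K_a γ z = 2c√K_a, so z_c = 2c/(γ√K_a) = 2×10.5/(19.8×0.6237) = 1.701 m.

1.70 m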